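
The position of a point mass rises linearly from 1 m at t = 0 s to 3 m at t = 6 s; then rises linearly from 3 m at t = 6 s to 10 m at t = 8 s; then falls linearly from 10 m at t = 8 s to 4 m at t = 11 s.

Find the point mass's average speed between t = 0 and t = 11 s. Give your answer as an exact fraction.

15/11 m/s

Average speed = (total path length)/(elapsed time); on a piecewise-linear x-t graph the path length is Σ|Δx|.
0–6 s: |Δx| = |3 − 1| = 2 m
6–8 s: |Δx| = |10 − 3| = 7 m
8–11 s: |Δx| = |4 − 10| = 6 m
Total path = 15 m; average speed = 15/11 = 15/11 m/s.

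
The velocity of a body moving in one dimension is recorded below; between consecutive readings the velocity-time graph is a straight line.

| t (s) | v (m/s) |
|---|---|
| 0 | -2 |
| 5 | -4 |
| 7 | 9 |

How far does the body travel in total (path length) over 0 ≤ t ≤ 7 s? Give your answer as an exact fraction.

292/13 m

Total distance travelled is ∫|v| dt — sum the magnitudes of each area piece.
0–5 s: |½(-2 + -4)(5)| = 15 m
5–7 s: v = 0 at t = 73/13 s; triangle areas 16/13 + 81/13 = 97/13 m
Total distance = 292/13 m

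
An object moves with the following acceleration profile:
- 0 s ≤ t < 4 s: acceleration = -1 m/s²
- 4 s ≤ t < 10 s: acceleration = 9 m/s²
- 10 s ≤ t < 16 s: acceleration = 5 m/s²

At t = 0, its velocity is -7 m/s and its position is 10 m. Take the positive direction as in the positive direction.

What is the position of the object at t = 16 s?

On each constant-a segment, Δv = aΔt and Δx = v₀Δt + ½aΔt²; chain segment to segment.
0–4 s: v starts -7 m/s; Δx = -7·4 + ½·-1·4² = -36 m; v ends -11 m/s.
4–10 s: v starts -11 m/s; Δx = -11·6 + ½·9·6² = 96 m; v ends 43 m/s.
10–16 s: v starts 43 m/s; Δx = 43·6 + ½·5·6² = 348 m; v ends 73 m/s.
x(16) = 10 + Σ Δx = 418 m.

418 m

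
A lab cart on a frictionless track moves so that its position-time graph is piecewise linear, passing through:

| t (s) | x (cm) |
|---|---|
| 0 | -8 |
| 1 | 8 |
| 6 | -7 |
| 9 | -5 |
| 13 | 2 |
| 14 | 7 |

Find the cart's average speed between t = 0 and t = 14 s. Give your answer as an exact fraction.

45/14 cm/s

Average speed = (total path length)/(elapsed time); on a piecewise-linear x-t graph the path length is Σ|Δx|.
0–1 s: |Δx| = |8 − -8| = 16 cm
1–6 s: |Δx| = |-7 − 8| = 15 cm
6–9 s: |Δx| = |-5 − -7| = 2 cm
9–13 s: |Δx| = |2 − -5| = 7 cm
13–14 s: |Δx| = |7 − 2| = 5 cm
Total path = 45 cm; average speed = 45/14 = 45/14 cm/s.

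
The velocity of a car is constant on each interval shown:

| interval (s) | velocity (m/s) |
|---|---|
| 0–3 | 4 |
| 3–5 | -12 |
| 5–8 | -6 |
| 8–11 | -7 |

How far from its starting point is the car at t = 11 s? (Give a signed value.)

Net displacement equals the area under the velocity-time graph (areas below the axis count negative).
0–3 s: 4 × 3 = 12 m
3–5 s: -12 × 2 = -24 m
5–8 s: -6 × 3 = -18 m
8–11 s: -7 × 3 = -21 m
Net displacement = -51 m

-51 m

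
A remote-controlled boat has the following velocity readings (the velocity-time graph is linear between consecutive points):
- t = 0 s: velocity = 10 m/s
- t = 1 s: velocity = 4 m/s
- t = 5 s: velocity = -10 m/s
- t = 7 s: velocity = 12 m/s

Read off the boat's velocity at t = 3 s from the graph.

-3 m/s

On 1–5 s the graph is linear from 4 to -10 m/s: v(3) = 4 + (-10 − 4)·(3 − 1)/(5 − 1) = -3 m/s.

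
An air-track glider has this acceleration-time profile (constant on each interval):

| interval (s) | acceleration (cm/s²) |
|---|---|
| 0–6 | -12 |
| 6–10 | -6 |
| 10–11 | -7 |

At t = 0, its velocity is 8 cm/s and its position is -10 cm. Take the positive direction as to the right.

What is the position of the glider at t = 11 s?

-573.5 cm

On each constant-a segment, Δv = aΔt and Δx = v₀Δt + ½aΔt²; chain segment to segment.
0–6 s: v starts 8 cm/s; Δx = 8·6 + ½·-12·6² = -168 cm; v ends -64 cm/s.
6–10 s: v starts -64 cm/s; Δx = -64·4 + ½·-6·4² = -304 cm; v ends -88 cm/s.
10–11 s: v starts -88 cm/s; Δx = -88·1 + ½·-7·1² = -91.5 cm; v ends -95 cm/s.
x(11) = -10 + Σ Δx = -573.5 cm.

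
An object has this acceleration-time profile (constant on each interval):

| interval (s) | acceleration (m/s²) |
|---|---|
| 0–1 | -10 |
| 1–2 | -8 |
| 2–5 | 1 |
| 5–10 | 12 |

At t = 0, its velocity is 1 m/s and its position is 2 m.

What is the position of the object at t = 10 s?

On each constant-a segment, Δv = aΔt and Δx = v₀Δt + ½aΔt²; chain segment to segment.
0–1 s: v starts 1 m/s; Δx = 1·1 + ½·-10·1² = -4 m; v ends -9 m/s.
1–2 s: v starts -9 m/s; Δx = -9·1 + ½·-8·1² = -13 m; v ends -17 m/s.
2–5 s: v starts -17 m/s; Δx = -17·3 + ½·1·3² = -46.5 m; v ends -14 m/s.
5–10 s: v starts -14 m/s; Δx = -14·5 + ½·12·5² = 80 m; v ends 46 m/s.
x(10) = 2 + Σ Δx = 18.5 m.

18.5 m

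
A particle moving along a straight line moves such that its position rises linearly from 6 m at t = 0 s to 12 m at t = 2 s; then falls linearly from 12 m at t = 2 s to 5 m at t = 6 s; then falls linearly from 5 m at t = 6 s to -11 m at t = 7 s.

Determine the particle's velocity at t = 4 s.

Velocity is the slope of the x-t graph on 2–6 s: (5 − 12)/(6 − 2) = -1.75 m/s.

-1.75 m/s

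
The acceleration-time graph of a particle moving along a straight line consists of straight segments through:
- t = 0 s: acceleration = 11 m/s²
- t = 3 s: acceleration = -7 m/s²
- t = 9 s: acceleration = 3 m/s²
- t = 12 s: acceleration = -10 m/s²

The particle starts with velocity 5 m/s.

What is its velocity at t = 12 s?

Δv equals the area under the a-t graph; then v = v₀ + Δv.
0–3 s: ½(11 + -7)(3) = 6 m/s
3–9 s: ½(-7 + 3)(6) = -12 m/s
9–12 s: ½(3 + -10)(3) = -10.5 m/s
Δv = -16.5 m/s, so v(12) = 5 + (-16.5) = -11.5 m/s.

-11.5 m/s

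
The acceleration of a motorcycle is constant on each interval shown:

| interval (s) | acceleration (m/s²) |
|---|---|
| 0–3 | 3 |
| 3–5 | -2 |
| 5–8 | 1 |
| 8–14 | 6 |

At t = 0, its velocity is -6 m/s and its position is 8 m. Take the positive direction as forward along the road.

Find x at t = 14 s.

127 m

On each constant-a segment, Δv = aΔt and Δx = v₀Δt + ½aΔt²; chain segment to segment.
0–3 s: v starts -6 m/s; Δx = -6·3 + ½·3·3² = -4.5 m; v ends 3 m/s.
3–5 s: v starts 3 m/s; Δx = 3·2 + ½·-2·2² = 2 m; v ends -1 m/s.
5–8 s: v starts -1 m/s; Δx = -1·3 + ½·1·3² = 1.5 m; v ends 2 m/s.
8–14 s: v starts 2 m/s; Δx = 2·6 + ½·6·6² = 120 m; v ends 38 m/s.
x(14) = 8 + Σ Δx = 127 m.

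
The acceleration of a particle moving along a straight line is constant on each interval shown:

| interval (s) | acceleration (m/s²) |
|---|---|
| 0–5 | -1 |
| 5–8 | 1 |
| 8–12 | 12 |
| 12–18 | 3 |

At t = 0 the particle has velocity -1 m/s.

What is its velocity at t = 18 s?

Δv equals the area under the a-t graph; then v = v₀ + Δv.
0–5 s: -1 × 5 = -5 m/s
5–8 s: 1 × 3 = 3 m/s
8–12 s: 12 × 4 = 48 m/s
12–18 s: 3 × 6 = 18 m/s
Δv = 64 m/s, so v(18) = -1 + (64) = 63 m/s.

63 m/s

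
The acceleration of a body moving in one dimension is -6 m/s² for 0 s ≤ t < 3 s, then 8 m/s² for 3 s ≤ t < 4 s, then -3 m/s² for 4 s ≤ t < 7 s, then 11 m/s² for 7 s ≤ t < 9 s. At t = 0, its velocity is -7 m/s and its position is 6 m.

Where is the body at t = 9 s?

-157.5 m

On each constant-a segment, Δv = aΔt and Δx = v₀Δt + ½aΔt²; chain segment to segment.
0–3 s: v starts -7 m/s; Δx = -7·3 + ½·-6·3² = -48 m; v ends -25 m/s.
3–4 s: v starts -25 m/s; Δx = -25·1 + ½·8·1² = -21 m; v ends -17 m/s.
4–7 s: v starts -17 m/s; Δx = -17·3 + ½·-3·3² = -64.5 m; v ends -26 m/s.
7–9 s: v starts -26 m/s; Δx = -26·2 + ½·11·2² = -30 m; v ends -4 m/s.
x(9) = 6 + Σ Δx = -157.5 m.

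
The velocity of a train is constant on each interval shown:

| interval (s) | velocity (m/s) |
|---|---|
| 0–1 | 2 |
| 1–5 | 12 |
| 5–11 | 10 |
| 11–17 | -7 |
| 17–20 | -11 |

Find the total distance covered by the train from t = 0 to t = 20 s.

Total distance travelled is ∫|v| dt — sum the magnitudes of each area piece.
0–1 s: |2| × 1 = 2 m
1–5 s: |12| × 4 = 48 m
5–11 s: |10| × 6 = 60 m
11–17 s: |-7| × 6 = 42 m
17–20 s: |-11| × 3 = 33 m
Total distance = 185 m

185 m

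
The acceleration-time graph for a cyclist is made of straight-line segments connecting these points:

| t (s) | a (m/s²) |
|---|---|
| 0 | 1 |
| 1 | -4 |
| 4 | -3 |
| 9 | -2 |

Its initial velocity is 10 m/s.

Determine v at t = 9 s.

-14.5 m/s

Δv equals the area under the a-t graph; then v = v₀ + Δv.
0–1 s: ½(1 + -4)(1) = -1.5 m/s
1–4 s: ½(-4 + -3)(3) = -10.5 m/s
4–9 s: ½(-3 + -2)(5) = -12.5 m/s
Δv = -24.5 m/s, so v(9) = 10 + (-24.5) = -14.5 m/s.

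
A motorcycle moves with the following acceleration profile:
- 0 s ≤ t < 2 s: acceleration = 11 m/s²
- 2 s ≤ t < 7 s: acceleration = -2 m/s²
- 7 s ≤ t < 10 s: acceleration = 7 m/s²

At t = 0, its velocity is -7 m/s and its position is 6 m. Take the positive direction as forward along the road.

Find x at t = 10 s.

On each constant-a segment, Δv = aΔt and Δx = v₀Δt + ½aΔt²; chain segment to segment.
0–2 s: v starts -7 m/s; Δx = -7·2 + ½·11·2² = 8 m; v ends 15 m/s.
2–7 s: v starts 15 m/s; Δx = 15·5 + ½·-2·5² = 50 m; v ends 5 m/s.
7–10 s: v starts 5 m/s; Δx = 5·3 + ½·7·3² = 46.5 m; v ends 26 m/s.
x(10) = 6 + Σ Δx = 110.5 m.

110.5 m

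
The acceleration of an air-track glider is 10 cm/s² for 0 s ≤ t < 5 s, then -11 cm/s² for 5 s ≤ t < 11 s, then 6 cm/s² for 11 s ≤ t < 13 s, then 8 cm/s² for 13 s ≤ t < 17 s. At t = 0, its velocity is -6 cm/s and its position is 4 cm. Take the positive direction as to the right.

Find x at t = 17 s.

157 cm

On each constant-a segment, Δv = aΔt and Δx = v₀Δt + ½aΔt²; chain segment to segment.
0–5 s: v starts -6 cm/s; Δx = -6·5 + ½·10·5² = 95 cm; v ends 44 cm/s.
5–11 s: v starts 44 cm/s; Δx = 44·6 + ½·-11·6² = 66 cm; v ends -22 cm/s.
11–13 s: v starts -22 cm/s; Δx = -22·2 + ½·6·2² = -32 cm; v ends -10 cm/s.
13–17 s: v starts -10 cm/s; Δx = -10·4 + ½·8·4² = 24 cm; v ends 22 cm/s.
x(17) = 4 + Σ Δx = 157 cm.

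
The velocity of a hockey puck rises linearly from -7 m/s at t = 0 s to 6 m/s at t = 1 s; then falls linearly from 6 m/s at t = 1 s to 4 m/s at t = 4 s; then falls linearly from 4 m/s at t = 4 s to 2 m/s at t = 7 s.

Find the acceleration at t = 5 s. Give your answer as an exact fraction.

Acceleration is the slope of the v-t graph on 4–7 s: (2 − 4)/(7 − 4) = -2/3 m/s².

-2/3 m/s²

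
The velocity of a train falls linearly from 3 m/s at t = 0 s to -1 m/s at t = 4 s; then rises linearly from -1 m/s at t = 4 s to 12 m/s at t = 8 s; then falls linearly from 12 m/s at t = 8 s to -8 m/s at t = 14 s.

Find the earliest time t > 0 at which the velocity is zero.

v changes sign on 0–4 s (from 3 to -1); the graph is linear there, so v = 0 at t = 0 + (-3)·(4 − 0)/(-1 − 3) = 3 s.

t = 3 s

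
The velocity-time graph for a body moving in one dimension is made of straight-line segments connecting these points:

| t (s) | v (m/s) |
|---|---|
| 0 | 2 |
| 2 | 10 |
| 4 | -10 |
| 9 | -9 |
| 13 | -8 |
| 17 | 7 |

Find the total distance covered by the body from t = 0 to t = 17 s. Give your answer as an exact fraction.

3557/30 m

Total distance travelled is ∫|v| dt — sum the magnitudes of each area piece.
0–2 s: |½(2 + 10)(2)| = 12 m
2–4 s: v = 0 at t = 3 s; triangle areas 5 + 5 = 10 m
4–9 s: |½(-10 + -9)(5)| = 47.5 m
9–13 s: |½(-9 + -8)(4)| = 34 m
13–17 s: v = 0 at t = 227/15 s; triangle areas 128/15 + 98/15 = 226/15 m
Total distance = 3557/30 m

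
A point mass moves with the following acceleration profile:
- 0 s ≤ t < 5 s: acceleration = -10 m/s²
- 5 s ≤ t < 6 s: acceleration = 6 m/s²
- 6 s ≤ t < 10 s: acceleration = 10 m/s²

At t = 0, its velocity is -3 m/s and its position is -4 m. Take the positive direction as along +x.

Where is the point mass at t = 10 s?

On each constant-a segment, Δv = aΔt and Δx = v₀Δt + ½aΔt²; chain segment to segment.
0–5 s: v starts -3 m/s; Δx = -3·5 + ½·-10·5² = -140 m; v ends -53 m/s.
5–6 s: v starts -53 m/s; Δx = -53·1 + ½·6·1² = -50 m; v ends -47 m/s.
6–10 s: v starts -47 m/s; Δx = -47·4 + ½·10·4² = -108 m; v ends -7 m/s.
x(10) = -4 + Σ Δx = -302 m.

-302 m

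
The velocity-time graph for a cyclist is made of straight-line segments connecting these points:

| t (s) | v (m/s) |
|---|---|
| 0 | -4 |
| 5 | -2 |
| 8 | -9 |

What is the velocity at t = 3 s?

On 0–5 s the graph is linear from -4 to -2 m/s: v(3) = -4 + (-2 − -4)·(3 − 0)/(5 − 0) = -2.8 m/s.

-2.8 m/s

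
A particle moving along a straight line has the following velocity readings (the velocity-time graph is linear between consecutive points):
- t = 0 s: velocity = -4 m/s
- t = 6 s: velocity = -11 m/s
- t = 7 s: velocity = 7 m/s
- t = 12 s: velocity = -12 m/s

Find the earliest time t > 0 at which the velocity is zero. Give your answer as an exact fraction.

t = 119/18 s

v changes sign on 6–7 s (from -11 to 7); the graph is linear there, so v = 0 at t = 6 + (11)·(7 − 6)/(7 − -11) = 119/18 s.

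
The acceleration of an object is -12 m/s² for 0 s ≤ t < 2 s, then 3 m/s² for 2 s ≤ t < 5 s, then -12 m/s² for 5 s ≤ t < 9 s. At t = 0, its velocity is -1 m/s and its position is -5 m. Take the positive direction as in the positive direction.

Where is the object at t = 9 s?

-252.5 m

On each constant-a segment, Δv = aΔt and Δx = v₀Δt + ½aΔt²; chain segment to segment.
0–2 s: v starts -1 m/s; Δx = -1·2 + ½·-12·2² = -26 m; v ends -25 m/s.
2–5 s: v starts -25 m/s; Δx = -25·3 + ½·3·3² = -61.5 m; v ends -16 m/s.
5–9 s: v starts -16 m/s; Δx = -16·4 + ½·-12·4² = -160 m; v ends -64 m/s.
x(9) = -5 + Σ Δx = -252.5 m.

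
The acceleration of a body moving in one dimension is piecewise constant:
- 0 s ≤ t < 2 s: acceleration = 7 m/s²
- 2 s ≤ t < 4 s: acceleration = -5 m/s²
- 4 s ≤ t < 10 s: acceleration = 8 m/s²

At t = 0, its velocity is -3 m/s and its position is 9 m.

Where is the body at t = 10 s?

On each constant-a segment, Δv = aΔt and Δx = v₀Δt + ½aΔt²; chain segment to segment.
0–2 s: v starts -3 m/s; Δx = -3·2 + ½·7·2² = 8 m; v ends 11 m/s.
2–4 s: v starts 11 m/s; Δx = 11·2 + ½·-5·2² = 12 m; v ends 1 m/s.
4–10 s: v starts 1 m/s; Δx = 1·6 + ½·8·6² = 150 m; v ends 49 m/s.
x(10) = 9 + Σ Δx = 179 m.

179 m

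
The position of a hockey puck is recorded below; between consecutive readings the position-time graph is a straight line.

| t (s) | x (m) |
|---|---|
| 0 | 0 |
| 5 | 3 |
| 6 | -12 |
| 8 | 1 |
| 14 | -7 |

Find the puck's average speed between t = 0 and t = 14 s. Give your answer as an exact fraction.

39/14 m/s

Average speed = (total path length)/(elapsed time); on a piecewise-linear x-t graph the path length is Σ|Δx|.
0–5 s: |Δx| = |3 − 0| = 3 m
5–6 s: |Δx| = |-12 − 3| = 15 m
6–8 s: |Δx| = |1 − -12| = 13 m
8–14 s: |Δx| = |-7 − 1| = 8 m
Total path = 39 m; average speed = 39/14 = 39/14 m/s.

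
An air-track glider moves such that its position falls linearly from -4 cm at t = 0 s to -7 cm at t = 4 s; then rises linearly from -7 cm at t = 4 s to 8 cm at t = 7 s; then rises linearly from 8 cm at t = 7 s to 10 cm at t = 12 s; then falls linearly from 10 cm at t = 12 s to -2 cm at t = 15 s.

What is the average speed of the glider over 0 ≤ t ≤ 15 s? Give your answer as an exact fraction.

Average speed = (total path length)/(elapsed time); on a piecewise-linear x-t graph the path length is Σ|Δx|.
0–4 s: |Δx| = |-7 − -4| = 3 cm
4–7 s: |Δx| = |8 − -7| = 15 cm
7–12 s: |Δx| = |10 − 8| = 2 cm
12–15 s: |Δx| = |-2 − 10| = 12 cm
Total path = 32 cm; average speed = 32/15 = 32/15 cm/s.

32/15 cm/s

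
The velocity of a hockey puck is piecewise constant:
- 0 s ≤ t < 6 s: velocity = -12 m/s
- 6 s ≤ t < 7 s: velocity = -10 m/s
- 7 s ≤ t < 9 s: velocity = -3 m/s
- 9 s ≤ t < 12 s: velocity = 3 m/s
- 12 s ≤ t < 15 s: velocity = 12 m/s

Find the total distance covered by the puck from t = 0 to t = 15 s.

Total distance travelled is ∫|v| dt — sum the magnitudes of each area piece.
0–6 s: |-12| × 6 = 72 m
6–7 s: |-10| × 1 = 10 m
7–9 s: |-3| × 2 = 6 m
9–12 s: |3| × 3 = 9 m
12–15 s: |12| × 3 = 36 m
Total distance = 133 m

133 m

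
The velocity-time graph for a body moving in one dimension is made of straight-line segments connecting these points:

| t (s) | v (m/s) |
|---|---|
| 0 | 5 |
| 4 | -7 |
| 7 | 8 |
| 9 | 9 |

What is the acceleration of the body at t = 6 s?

5 m/s²

Acceleration is the slope of the v-t graph on 4–7 s: (8 − -7)/(7 − 4) = 5 m/s².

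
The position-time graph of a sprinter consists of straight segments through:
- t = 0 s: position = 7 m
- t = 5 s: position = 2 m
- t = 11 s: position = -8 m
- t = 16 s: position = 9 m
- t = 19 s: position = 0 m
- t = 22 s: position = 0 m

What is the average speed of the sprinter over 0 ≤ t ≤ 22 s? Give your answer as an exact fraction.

41/22 m/s

Average speed = (total path length)/(elapsed time); on a piecewise-linear x-t graph the path length is Σ|Δx|.
0–5 s: |Δx| = |2 − 7| = 5 m
5–11 s: |Δx| = |-8 − 2| = 10 m
11–16 s: |Δx| = |9 − -8| = 17 m
16–19 s: |Δx| = |0 − 9| = 9 m
19–22 s: |Δx| = |0 − 0| = 0 m
Total path = 41 m; average speed = 41/22 = 41/22 m/s.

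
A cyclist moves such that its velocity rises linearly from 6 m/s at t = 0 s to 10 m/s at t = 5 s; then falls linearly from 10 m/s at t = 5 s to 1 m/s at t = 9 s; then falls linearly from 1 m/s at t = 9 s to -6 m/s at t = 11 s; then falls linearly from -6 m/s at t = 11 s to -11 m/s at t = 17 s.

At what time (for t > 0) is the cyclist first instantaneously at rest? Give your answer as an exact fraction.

t = 65/7 s

v changes sign on 9–11 s (from 1 to -6); the graph is linear there, so v = 0 at t = 9 + (-1)·(11 − 9)/(-6 − 1) = 65/7 s.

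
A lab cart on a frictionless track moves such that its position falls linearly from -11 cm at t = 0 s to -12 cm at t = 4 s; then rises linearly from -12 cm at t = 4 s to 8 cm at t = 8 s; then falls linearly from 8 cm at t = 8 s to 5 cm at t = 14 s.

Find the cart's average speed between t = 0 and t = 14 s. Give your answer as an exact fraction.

Average speed = (total path length)/(elapsed time); on a piecewise-linear x-t graph the path length is Σ|Δx|.
0–4 s: |Δx| = |-12 − -11| = 1 cm
4–8 s: |Δx| = |8 − -12| = 20 cm
8–14 s: |Δx| = |5 − 8| = 3 cm
Total path = 24 cm; average speed = 24/14 = 12/7 cm/s.

12/7 cm/s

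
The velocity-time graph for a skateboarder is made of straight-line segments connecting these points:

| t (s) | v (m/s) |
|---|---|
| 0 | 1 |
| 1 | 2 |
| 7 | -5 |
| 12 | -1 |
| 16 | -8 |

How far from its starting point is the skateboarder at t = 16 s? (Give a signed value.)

Displacement is the signed area under the v-t curve.
0–1 s: ½(1 + 2)(1) = 1.5 m
1–7 s: ½(2 + -5)(6) = -9 m
7–12 s: ½(-5 + -1)(5) = -15 m
12–16 s: ½(-1 + -8)(4) = -18 m
Net displacement = -40.5 m

-40.5 m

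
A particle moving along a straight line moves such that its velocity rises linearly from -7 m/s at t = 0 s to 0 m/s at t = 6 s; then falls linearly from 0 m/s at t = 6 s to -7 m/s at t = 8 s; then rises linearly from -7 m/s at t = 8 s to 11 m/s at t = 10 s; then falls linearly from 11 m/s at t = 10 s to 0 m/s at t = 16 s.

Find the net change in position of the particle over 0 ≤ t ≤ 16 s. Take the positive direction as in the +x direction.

9 m

Net displacement equals the area under the velocity-time graph (areas below the axis count negative).
0–6 s: ½(-7 + 0)(6) = -21 m
6–8 s: ½(0 + -7)(2) = -7 m
8–10 s: ½(-7 + 11)(2) = 4 m
10–16 s: ½(11 + 0)(6) = 33 m
Net displacement = 9 m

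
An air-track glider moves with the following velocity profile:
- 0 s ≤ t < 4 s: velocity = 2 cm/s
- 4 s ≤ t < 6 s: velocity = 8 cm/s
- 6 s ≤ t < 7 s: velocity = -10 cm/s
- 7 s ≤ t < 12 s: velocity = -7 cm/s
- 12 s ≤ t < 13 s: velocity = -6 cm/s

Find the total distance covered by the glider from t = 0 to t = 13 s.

75 cm

Total distance travelled is ∫|v| dt — sum the magnitudes of each area piece.
0–4 s: |2| × 4 = 8 cm
4–6 s: |8| × 2 = 16 cm
6–7 s: |-10| × 1 = 10 cm
7–12 s: |-7| × 5 = 35 cm
12–13 s: |-6| × 1 = 6 cm
Total distance = 75 cm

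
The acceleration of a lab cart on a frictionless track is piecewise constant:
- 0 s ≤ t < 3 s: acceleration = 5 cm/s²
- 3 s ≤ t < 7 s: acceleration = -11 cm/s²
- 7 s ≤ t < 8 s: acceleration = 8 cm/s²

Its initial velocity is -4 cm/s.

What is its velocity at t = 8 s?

Δv equals the area under the a-t graph; then v = v₀ + Δv.
0–3 s: 5 × 3 = 15 cm/s
3–7 s: -11 × 4 = -44 cm/s
7–8 s: 8 × 1 = 8 cm/s
Δv = -21 cm/s, so v(8) = -4 + (-21) = -25 cm/s.

-25 cm/s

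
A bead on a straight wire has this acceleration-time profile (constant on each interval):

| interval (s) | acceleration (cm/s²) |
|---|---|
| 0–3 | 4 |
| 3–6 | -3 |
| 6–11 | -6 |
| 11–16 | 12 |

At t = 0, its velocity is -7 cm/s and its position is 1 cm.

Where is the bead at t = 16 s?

-115.5 cm

On each constant-a segment, Δv = aΔt and Δx = v₀Δt + ½aΔt²; chain segment to segment.
0–3 s: v starts -7 cm/s; Δx = -7·3 + ½·4·3² = -3 cm; v ends 5 cm/s.
3–6 s: v starts 5 cm/s; Δx = 5·3 + ½·-3·3² = 1.5 cm; v ends -4 cm/s.
6–11 s: v starts -4 cm/s; Δx = -4·5 + ½·-6·5² = -95 cm; v ends -34 cm/s.
11–16 s: v starts -34 cm/s; Δx = -34·5 + ½·12·5² = -20 cm; v ends 26 cm/s.
x(16) = 1 + Σ Δx = -115.5 cm.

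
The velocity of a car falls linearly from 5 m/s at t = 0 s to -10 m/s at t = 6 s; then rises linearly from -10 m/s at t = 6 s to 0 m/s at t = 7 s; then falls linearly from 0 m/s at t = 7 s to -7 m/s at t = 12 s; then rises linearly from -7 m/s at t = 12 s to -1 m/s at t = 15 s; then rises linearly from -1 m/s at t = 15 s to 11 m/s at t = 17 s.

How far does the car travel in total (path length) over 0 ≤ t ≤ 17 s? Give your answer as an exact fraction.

209/3 m

Distance (not displacement) is the total path length: add the absolute areas under v-t.
0–6 s: v = 0 at t = 2 s; triangle areas 5 + 20 = 25 m
6–7 s: |½(-10 + 0)(1)| = 5 m
7–12 s: |½(0 + -7)(5)| = 17.5 m
12–15 s: |½(-7 + -1)(3)| = 12 m
15–17 s: v = 0 at t = 91/6 s; triangle areas 1/12 + 121/12 = 61/6 m
Total distance = 209/3 m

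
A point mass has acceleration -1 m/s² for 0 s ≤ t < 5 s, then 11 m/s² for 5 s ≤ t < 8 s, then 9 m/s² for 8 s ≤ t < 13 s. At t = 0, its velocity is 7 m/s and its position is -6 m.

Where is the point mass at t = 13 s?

359.5 m

On each constant-a segment, Δv = aΔt and Δx = v₀Δt + ½aΔt²; chain segment to segment.
0–5 s: v starts 7 m/s; Δx = 7·5 + ½·-1·5² = 22.5 m; v ends 2 m/s.
5–8 s: v starts 2 m/s; Δx = 2·3 + ½·11·3² = 55.5 m; v ends 35 m/s.
8–13 s: v starts 35 m/s; Δx = 35·5 + ½·9·5² = 287.5 m; v ends 80 m/s.
x(13) = -6 + Σ Δx = 359.5 m.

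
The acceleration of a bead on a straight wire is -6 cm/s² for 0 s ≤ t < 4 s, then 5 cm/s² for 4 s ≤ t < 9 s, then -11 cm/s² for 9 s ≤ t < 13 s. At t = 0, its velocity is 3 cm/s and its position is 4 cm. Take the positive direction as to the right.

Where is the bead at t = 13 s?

-146.5 cm

On each constant-a segment, Δv = aΔt and Δx = v₀Δt + ½aΔt²; chain segment to segment.
0–4 s: v starts 3 cm/s; Δx = 3·4 + ½·-6·4² = -36 cm; v ends -21 cm/s.
4–9 s: v starts -21 cm/s; Δx = -21·5 + ½·5·5² = -42.5 cm; v ends 4 cm/s.
9–13 s: v starts 4 cm/s; Δx = 4·4 + ½·-11·4² = -72 cm; v ends -40 cm/s.
x(13) = 4 + Σ Δx = -146.5 cm.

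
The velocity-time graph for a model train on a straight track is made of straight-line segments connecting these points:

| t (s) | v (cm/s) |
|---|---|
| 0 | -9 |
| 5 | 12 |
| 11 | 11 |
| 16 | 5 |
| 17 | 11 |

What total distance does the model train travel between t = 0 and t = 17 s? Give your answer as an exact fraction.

Total distance travelled is ∫|v| dt — sum the magnitudes of each area piece.
0–5 s: v = 0 at t = 15/7 s; triangle areas 135/14 + 120/7 = 375/14 cm
5–11 s: |½(12 + 11)(6)| = 69 cm
11–16 s: |½(11 + 5)(5)| = 40 cm
16–17 s: |½(5 + 11)(1)| = 8 cm
Total distance = 2013/14 cm

2013/14 cm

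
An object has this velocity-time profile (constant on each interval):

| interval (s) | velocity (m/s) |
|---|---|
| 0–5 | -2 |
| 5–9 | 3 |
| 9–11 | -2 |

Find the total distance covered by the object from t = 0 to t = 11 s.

26 m

Total distance travelled is ∫|v| dt — sum the magnitudes of each area piece.
0–5 s: |-2| × 5 = 10 m
5–9 s: |3| × 4 = 12 m
9–11 s: |-2| × 2 = 4 m
Total distance = 26 m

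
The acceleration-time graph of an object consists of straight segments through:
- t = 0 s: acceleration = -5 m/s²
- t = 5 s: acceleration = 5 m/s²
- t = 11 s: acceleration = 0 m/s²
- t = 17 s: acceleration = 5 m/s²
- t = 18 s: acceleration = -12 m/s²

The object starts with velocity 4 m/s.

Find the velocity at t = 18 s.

30.5 m/s

Δv equals the area under the a-t graph; then v = v₀ + Δv.
0–5 s: ½(-5 + 5)(5) = 0 m/s
5–11 s: ½(5 + 0)(6) = 15 m/s
11–17 s: ½(0 + 5)(6) = 15 m/s
17–18 s: ½(5 + -12)(1) = -3.5 m/s
Δv = 26.5 m/s, so v(18) = 4 + (26.5) = 30.5 m/s.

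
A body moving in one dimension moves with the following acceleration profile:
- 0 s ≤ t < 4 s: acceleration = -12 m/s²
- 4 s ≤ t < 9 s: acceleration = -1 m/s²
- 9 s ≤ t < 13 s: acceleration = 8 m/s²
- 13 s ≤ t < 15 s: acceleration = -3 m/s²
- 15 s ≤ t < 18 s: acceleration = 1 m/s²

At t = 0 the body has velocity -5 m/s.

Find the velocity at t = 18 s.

-29 m/s

Δv equals the area under the a-t graph; then v = v₀ + Δv.
0–4 s: -12 × 4 = -48 m/s
4–9 s: -1 × 5 = -5 m/s
9–13 s: 8 × 4 = 32 m/s
13–15 s: -3 × 2 = -6 m/s
15–18 s: 1 × 3 = 3 m/s
Δv = -24 m/s, so v(18) = -5 + (-24) = -29 m/s.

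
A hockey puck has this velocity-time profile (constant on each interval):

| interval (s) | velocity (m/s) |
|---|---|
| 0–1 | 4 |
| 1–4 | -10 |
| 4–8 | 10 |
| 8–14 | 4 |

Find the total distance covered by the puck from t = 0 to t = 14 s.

Total distance travelled is ∫|v| dt — sum the magnitudes of each area piece.
0–1 s: |4| × 1 = 4 m
1–4 s: |-10| × 3 = 30 m
4–8 s: |10| × 4 = 40 m
8–14 s: |4| × 6 = 24 m
Total distance = 98 m

98 m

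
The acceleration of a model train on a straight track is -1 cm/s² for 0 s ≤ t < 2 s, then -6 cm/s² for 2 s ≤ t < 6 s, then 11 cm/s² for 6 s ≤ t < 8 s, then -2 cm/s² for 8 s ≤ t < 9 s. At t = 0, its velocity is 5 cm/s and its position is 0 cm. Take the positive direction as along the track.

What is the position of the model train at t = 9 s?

On each constant-a segment, Δv = aΔt and Δx = v₀Δt + ½aΔt²; chain segment to segment.
0–2 s: v starts 5 cm/s; Δx = 5·2 + ½·-1·2² = 8 cm; v ends 3 cm/s.
2–6 s: v starts 3 cm/s; Δx = 3·4 + ½·-6·4² = -36 cm; v ends -21 cm/s.
6–8 s: v starts -21 cm/s; Δx = -21·2 + ½·11·2² = -20 cm; v ends 1 cm/s.
8–9 s: v starts 1 cm/s; Δx = 1·1 + ½·-2·1² = 0 cm; v ends -1 cm/s.
x(9) = 0 + Σ Δx = -48 cm.

-48 cm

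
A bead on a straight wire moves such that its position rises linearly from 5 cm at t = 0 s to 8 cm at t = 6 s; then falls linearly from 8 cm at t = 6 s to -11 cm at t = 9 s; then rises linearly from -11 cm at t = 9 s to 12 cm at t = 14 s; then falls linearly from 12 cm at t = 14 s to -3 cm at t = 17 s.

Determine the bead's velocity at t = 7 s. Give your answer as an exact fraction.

Velocity is the slope of the x-t graph on 6–9 s: (-11 − 8)/(9 − 6) = -19/3 cm/s.

-19/3 cm/s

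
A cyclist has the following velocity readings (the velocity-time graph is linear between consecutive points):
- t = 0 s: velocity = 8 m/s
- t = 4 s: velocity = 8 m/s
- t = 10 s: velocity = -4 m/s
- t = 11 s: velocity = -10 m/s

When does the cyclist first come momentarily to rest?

v changes sign on 4–10 s (from 8 to -4); the graph is linear there, so v = 0 at t = 4 + (-8)·(10 − 4)/(-4 − 8) = 8 s.

t = 8 s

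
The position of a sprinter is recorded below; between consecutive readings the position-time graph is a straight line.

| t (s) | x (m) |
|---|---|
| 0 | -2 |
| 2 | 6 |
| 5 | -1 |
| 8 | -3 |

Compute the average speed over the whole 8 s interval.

2.125 m/s

Average speed = (total path length)/(elapsed time); on a piecewise-linear x-t graph the path length is Σ|Δx|.
0–2 s: |Δx| = |6 − -2| = 8 m
2–5 s: |Δx| = |-1 − 6| = 7 m
5–8 s: |Δx| = |-3 − -1| = 2 m
Total path = 17 m; average speed = 17/8 = 2.125 m/s.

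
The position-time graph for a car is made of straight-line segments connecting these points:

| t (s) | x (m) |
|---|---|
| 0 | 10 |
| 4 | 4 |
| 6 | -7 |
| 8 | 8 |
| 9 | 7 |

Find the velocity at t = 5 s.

Velocity is the slope of the x-t graph on 4–6 s: (-7 − 4)/(6 − 4) = -5.5 m/s.

-5.5 m/s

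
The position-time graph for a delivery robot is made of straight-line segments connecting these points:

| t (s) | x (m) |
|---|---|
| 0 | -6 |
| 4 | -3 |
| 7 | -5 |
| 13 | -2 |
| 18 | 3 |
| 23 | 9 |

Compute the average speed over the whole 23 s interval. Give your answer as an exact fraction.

Average speed = (total path length)/(elapsed time); on a piecewise-linear x-t graph the path length is Σ|Δx|.
0–4 s: |Δx| = |-3 − -6| = 3 m
4–7 s: |Δx| = |-5 − -3| = 2 m
7–13 s: |Δx| = |-2 − -5| = 3 m
13–18 s: |Δx| = |3 − -2| = 5 m
18–23 s: |Δx| = |9 − 3| = 6 m
Total path = 19 m; average speed = 19/23 = 19/23 m/s.

19/23 m/s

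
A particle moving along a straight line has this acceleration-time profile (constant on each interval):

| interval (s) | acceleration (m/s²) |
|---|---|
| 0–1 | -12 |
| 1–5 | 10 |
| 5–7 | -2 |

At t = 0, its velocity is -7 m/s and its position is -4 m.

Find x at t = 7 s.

On each constant-a segment, Δv = aΔt and Δx = v₀Δt + ½aΔt²; chain segment to segment.
0–1 s: v starts -7 m/s; Δx = -7·1 + ½·-12·1² = -13 m; v ends -19 m/s.
1–5 s: v starts -19 m/s; Δx = -19·4 + ½·10·4² = 4 m; v ends 21 m/s.
5–7 s: v starts 21 m/s; Δx = 21·2 + ½·-2·2² = 38 m; v ends 17 m/s.
x(7) = -4 + Σ Δx = 25 m.

25 m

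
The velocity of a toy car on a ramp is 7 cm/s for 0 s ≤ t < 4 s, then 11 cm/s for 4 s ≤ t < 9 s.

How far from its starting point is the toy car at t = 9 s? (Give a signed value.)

Net displacement equals the area under the velocity-time graph (areas below the axis count negative).
0–4 s: 7 × 4 = 28 cm
4–9 s: 11 × 5 = 55 cm
Net displacement = 83 cm

83 cm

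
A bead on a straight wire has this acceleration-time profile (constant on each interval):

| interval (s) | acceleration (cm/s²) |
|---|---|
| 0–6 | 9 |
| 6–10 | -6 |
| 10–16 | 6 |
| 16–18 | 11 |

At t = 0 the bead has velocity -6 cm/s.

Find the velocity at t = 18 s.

Δv equals the area under the a-t graph; then v = v₀ + Δv.
0–6 s: 9 × 6 = 54 cm/s
6–10 s: -6 × 4 = -24 cm/s
10–16 s: 6 × 6 = 36 cm/s
16–18 s: 11 × 2 = 22 cm/s
Δv = 88 cm/s, so v(18) = -6 + (88) = 82 cm/s.

82 cm/s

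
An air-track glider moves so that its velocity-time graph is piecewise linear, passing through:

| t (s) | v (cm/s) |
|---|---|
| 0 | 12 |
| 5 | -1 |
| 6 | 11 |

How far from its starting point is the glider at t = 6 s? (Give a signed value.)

32.5 cm

Displacement is the signed area under the v-t curve.
0–5 s: ½(12 + -1)(5) = 27.5 cm
5–6 s: ½(-1 + 11)(1) = 5 cm
Net displacement = 32.5 cm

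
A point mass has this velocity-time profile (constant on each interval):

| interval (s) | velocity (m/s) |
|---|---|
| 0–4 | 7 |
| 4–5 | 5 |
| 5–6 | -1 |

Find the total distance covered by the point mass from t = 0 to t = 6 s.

34 m

Total distance travelled is ∫|v| dt — sum the magnitudes of each area piece.
0–4 s: |7| × 4 = 28 m
4–5 s: |5| × 1 = 5 m
5–6 s: |-1| × 1 = 1 m
Total distance = 34 m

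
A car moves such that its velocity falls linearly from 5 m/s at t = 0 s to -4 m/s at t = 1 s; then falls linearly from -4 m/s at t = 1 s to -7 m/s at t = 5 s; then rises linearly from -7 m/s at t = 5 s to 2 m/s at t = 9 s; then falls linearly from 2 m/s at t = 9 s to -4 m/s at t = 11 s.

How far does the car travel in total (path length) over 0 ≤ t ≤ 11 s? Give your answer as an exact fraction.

Distance (not displacement) is the total path length: add the absolute areas under v-t.
0–1 s: v = 0 at t = 5/9 s; triangle areas 25/18 + 8/9 = 41/18 m
1–5 s: |½(-4 + -7)(4)| = 22 m
5–9 s: v = 0 at t = 73/9 s; triangle areas 98/9 + 8/9 = 106/9 m
9–11 s: v = 0 at t = 29/3 s; triangle areas 2/3 + 8/3 = 10/3 m
Total distance = 709/18 m

709/18 m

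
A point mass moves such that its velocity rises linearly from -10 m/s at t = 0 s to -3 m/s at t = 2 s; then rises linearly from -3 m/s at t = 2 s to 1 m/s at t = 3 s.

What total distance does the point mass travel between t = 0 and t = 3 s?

14.25 m

Distance (not displacement) is the total path length: add the absolute areas under v-t.
0–2 s: |½(-10 + -3)(2)| = 13 m
2–3 s: v = 0 at t = 2.75 s; triangle areas 1.125 + 0.125 = 1.25 m
Total distance = 14.25 m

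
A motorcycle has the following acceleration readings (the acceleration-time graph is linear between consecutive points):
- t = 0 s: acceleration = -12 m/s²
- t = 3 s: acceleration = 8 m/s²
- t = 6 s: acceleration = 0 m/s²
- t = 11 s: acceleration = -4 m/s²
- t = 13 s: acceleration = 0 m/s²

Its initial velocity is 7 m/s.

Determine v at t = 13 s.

-1 m/s

Δv equals the area under the a-t graph; then v = v₀ + Δv.
0–3 s: ½(-12 + 8)(3) = -6 m/s
3–6 s: ½(8 + 0)(3) = 12 m/s
6–11 s: ½(0 + -4)(5) = -10 m/s
11–13 s: ½(-4 + 0)(2) = -4 m/s
Δv = -8 m/s, so v(13) = 7 + (-8) = -1 m/s.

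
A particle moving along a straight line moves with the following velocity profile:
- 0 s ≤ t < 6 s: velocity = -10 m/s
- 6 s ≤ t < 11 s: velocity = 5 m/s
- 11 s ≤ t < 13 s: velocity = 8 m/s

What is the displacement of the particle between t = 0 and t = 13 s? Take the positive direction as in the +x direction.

Displacement is the signed area under the v-t curve.
0–6 s: -10 × 6 = -60 m
6–11 s: 5 × 5 = 25 m
11–13 s: 8 × 2 = 16 m
Net displacement = -19 m

-19 m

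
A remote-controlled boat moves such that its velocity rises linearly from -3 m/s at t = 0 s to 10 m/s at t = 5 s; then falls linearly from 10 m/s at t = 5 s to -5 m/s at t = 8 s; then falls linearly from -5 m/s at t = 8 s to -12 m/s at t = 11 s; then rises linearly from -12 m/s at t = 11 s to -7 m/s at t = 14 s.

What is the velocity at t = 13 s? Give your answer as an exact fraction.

-26/3 m/s

On 11–14 s the graph is linear from -12 to -7 m/s: v(13) = -12 + (-7 − -12)·(13 − 11)/(14 − 11) = -26/3 m/s.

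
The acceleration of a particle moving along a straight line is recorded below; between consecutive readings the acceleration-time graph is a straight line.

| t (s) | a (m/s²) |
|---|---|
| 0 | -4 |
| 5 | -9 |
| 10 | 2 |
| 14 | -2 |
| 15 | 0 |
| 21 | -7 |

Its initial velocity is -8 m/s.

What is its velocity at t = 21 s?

-80 m/s

Δv equals the area under the a-t graph; then v = v₀ + Δv.
0–5 s: ½(-4 + -9)(5) = -32.5 m/s
5–10 s: ½(-9 + 2)(5) = -17.5 m/s
10–14 s: ½(2 + -2)(4) = 0 m/s
14–15 s: ½(-2 + 0)(1) = -1 m/s
15–21 s: ½(0 + -7)(6) = -21 m/s
Δv = -72 m/s, so v(21) = -8 + (-72) = -80 m/s.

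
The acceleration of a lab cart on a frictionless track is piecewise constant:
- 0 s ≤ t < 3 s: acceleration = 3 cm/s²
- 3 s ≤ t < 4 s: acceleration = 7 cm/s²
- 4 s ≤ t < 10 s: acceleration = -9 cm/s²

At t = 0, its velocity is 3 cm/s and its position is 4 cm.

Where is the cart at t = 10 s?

-6 cm

On each constant-a segment, Δv = aΔt and Δx = v₀Δt + ½aΔt²; chain segment to segment.
0–3 s: v starts 3 cm/s; Δx = 3·3 + ½·3·3² = 22.5 cm; v ends 12 cm/s.
3–4 s: v starts 12 cm/s; Δx = 12·1 + ½·7·1² = 15.5 cm; v ends 19 cm/s.
4–10 s: v starts 19 cm/s; Δx = 19·6 + ½·-9·6² = -48 cm; v ends -35 cm/s.
x(10) = 4 + Σ Δx = -6 cm.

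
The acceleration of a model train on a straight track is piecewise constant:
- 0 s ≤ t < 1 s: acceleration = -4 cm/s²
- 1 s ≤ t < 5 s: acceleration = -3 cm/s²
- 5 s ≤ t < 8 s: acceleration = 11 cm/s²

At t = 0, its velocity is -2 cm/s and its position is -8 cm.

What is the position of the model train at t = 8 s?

-64.5 cm

On each constant-a segment, Δv = aΔt and Δx = v₀Δt + ½aΔt²; chain segment to segment.
0–1 s: v starts -2 cm/s; Δx = -2·1 + ½·-4·1² = -4 cm; v ends -6 cm/s.
1–5 s: v starts -6 cm/s; Δx = -6·4 + ½·-3·4² = -48 cm; v ends -18 cm/s.
5–8 s: v starts -18 cm/s; Δx = -18·3 + ½·11·3² = -4.5 cm; v ends 15 cm/s.
x(8) = -8 + Σ Δx = -64.5 cm.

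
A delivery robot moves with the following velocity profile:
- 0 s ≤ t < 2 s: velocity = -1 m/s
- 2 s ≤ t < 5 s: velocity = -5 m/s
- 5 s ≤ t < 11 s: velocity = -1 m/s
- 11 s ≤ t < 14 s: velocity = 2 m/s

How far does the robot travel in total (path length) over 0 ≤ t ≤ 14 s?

Distance (not displacement) is the total path length: add the absolute areas under v-t.
0–2 s: |-1| × 2 = 2 m
2–5 s: |-5| × 3 = 15 m
5–11 s: |-1| × 6 = 6 m
11–14 s: |2| × 3 = 6 m
Total distance = 29 m

29 m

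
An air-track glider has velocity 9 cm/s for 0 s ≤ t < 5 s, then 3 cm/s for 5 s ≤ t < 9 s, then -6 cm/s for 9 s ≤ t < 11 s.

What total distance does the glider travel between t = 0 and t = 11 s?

69 cm

Total distance travelled is ∫|v| dt — sum the magnitudes of each area piece.
0–5 s: |9| × 5 = 45 cm
5–9 s: |3| × 4 = 12 cm
9–11 s: |-6| × 2 = 12 cm
Total distance = 69 cm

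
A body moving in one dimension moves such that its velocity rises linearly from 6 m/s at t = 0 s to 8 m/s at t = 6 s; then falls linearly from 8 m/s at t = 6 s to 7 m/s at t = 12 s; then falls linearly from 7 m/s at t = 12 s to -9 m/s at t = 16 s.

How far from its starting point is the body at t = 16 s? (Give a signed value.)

Net displacement equals the area under the velocity-time graph (areas below the axis count negative).
0–6 s: ½(6 + 8)(6) = 42 m
6–12 s: ½(8 + 7)(6) = 45 m
12–16 s: ½(7 + -9)(4) = -4 m
Net displacement = 83 m

83 m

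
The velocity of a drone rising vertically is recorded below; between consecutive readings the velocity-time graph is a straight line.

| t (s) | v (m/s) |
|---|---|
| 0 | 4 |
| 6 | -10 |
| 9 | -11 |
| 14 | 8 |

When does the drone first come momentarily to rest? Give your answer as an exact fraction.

t = 12/7 s

v changes sign on 0–6 s (from 4 to -10); the graph is linear there, so v = 0 at t = 0 + (-4)·(6 − 0)/(-10 − 4) = 12/7 s.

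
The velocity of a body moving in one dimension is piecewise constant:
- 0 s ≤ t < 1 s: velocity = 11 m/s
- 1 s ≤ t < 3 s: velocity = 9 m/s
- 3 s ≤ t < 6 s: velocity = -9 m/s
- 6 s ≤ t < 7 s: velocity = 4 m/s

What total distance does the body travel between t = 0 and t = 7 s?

60 m

Distance (not displacement) is the total path length: add the absolute areas under v-t.
0–1 s: |11| × 1 = 11 m
1–3 s: |9| × 2 = 18 m
3–6 s: |-9| × 3 = 27 m
6–7 s: |4| × 1 = 4 m
Total distance = 60 m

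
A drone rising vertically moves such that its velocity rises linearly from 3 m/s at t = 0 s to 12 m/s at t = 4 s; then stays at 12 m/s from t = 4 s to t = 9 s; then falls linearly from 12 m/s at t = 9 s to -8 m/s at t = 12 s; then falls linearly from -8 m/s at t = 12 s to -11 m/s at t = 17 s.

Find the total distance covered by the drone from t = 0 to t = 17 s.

Distance (not displacement) is the total path length: add the absolute areas under v-t.
0–4 s: |½(3 + 12)(4)| = 30 m
4–9 s: |12| × 5 = 60 m
9–12 s: v = 0 at t = 10.8 s; triangle areas 10.8 + 4.8 = 15.6 m
12–17 s: |½(-8 + -11)(5)| = 47.5 m
Total distance = 153.1 m

153.1 m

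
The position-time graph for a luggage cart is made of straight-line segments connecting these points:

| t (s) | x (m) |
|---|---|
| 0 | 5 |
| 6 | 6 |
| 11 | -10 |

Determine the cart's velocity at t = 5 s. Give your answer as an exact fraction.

Velocity is the slope of the x-t graph on 0–6 s: (6 − 5)/(6 − 0) = 1/6 m/s.

1/6 m/s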